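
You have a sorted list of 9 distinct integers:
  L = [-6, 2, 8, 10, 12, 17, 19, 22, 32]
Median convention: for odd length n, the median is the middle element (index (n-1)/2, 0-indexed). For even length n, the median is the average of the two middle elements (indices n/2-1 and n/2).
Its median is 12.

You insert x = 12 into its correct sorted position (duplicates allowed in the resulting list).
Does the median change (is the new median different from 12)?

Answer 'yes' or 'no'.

Old median = 12
Insert x = 12
New median = 12
Changed? no

Answer: no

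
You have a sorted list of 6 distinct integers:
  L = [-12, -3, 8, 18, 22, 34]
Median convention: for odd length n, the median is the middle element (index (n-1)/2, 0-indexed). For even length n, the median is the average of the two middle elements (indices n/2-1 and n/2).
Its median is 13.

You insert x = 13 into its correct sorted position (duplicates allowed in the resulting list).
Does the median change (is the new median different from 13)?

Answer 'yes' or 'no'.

Old median = 13
Insert x = 13
New median = 13
Changed? no

Answer: no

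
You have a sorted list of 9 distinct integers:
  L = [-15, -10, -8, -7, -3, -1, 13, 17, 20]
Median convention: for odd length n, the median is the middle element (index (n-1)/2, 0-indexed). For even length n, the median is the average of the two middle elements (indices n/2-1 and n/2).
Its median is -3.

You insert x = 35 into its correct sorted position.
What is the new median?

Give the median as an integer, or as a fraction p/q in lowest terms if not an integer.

Old list (sorted, length 9): [-15, -10, -8, -7, -3, -1, 13, 17, 20]
Old median = -3
Insert x = 35
Old length odd (9). Middle was index 4 = -3.
New length even (10). New median = avg of two middle elements.
x = 35: 9 elements are < x, 0 elements are > x.
New sorted list: [-15, -10, -8, -7, -3, -1, 13, 17, 20, 35]
New median = -2

Answer: -2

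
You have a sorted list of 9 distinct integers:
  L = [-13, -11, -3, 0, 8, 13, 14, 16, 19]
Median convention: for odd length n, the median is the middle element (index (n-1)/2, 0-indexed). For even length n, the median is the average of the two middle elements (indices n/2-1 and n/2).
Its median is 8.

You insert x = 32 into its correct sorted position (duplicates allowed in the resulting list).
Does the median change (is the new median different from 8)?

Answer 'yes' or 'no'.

Old median = 8
Insert x = 32
New median = 21/2
Changed? yes

Answer: yes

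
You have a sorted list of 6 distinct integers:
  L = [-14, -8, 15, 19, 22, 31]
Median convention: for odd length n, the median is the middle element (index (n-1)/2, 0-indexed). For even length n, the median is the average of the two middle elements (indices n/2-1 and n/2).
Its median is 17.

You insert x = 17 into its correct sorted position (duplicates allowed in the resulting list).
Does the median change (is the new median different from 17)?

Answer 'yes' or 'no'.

Old median = 17
Insert x = 17
New median = 17
Changed? no

Answer: no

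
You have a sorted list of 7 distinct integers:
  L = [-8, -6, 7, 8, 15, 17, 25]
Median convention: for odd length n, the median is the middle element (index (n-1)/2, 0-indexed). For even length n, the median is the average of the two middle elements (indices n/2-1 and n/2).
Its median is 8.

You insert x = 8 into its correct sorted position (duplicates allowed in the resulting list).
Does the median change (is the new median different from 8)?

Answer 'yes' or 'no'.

Answer: no

Derivation:
Old median = 8
Insert x = 8
New median = 8
Changed? no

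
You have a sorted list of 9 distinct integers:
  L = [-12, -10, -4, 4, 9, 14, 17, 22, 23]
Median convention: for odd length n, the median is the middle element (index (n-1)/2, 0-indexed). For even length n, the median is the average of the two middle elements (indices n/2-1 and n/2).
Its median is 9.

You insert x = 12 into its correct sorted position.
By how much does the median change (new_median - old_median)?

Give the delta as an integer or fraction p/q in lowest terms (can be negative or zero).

Answer: 3/2

Derivation:
Old median = 9
After inserting x = 12: new sorted = [-12, -10, -4, 4, 9, 12, 14, 17, 22, 23]
New median = 21/2
Delta = 21/2 - 9 = 3/2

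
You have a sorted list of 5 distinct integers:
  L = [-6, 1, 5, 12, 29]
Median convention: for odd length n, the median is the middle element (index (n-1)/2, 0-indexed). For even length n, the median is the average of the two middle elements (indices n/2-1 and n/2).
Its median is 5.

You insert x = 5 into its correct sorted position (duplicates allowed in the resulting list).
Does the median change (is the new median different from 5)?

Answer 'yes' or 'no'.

Answer: no

Derivation:
Old median = 5
Insert x = 5
New median = 5
Changed? no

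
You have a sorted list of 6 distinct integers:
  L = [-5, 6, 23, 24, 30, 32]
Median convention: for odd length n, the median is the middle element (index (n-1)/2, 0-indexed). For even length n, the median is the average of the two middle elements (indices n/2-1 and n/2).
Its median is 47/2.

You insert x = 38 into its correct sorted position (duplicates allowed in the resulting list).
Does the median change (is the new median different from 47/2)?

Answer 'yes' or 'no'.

Answer: yes

Derivation:
Old median = 47/2
Insert x = 38
New median = 24
Changed? yes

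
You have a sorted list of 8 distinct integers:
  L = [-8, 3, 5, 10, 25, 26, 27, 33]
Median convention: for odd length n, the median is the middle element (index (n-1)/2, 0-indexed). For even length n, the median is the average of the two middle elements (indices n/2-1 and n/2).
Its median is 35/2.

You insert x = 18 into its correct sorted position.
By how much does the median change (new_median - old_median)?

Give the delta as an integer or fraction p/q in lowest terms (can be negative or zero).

Old median = 35/2
After inserting x = 18: new sorted = [-8, 3, 5, 10, 18, 25, 26, 27, 33]
New median = 18
Delta = 18 - 35/2 = 1/2

Answer: 1/2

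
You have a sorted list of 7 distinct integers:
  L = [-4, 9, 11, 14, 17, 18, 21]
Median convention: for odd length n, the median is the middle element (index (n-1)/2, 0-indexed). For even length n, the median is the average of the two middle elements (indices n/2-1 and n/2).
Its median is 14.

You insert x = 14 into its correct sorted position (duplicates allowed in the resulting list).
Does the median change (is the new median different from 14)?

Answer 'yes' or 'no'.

Old median = 14
Insert x = 14
New median = 14
Changed? no

Answer: no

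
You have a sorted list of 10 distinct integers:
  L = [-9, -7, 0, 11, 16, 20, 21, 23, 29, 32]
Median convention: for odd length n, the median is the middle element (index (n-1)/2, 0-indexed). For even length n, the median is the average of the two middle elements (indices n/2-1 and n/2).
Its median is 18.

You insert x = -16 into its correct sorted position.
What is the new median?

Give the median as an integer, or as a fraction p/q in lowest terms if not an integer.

Answer: 16

Derivation:
Old list (sorted, length 10): [-9, -7, 0, 11, 16, 20, 21, 23, 29, 32]
Old median = 18
Insert x = -16
Old length even (10). Middle pair: indices 4,5 = 16,20.
New length odd (11). New median = single middle element.
x = -16: 0 elements are < x, 10 elements are > x.
New sorted list: [-16, -9, -7, 0, 11, 16, 20, 21, 23, 29, 32]
New median = 16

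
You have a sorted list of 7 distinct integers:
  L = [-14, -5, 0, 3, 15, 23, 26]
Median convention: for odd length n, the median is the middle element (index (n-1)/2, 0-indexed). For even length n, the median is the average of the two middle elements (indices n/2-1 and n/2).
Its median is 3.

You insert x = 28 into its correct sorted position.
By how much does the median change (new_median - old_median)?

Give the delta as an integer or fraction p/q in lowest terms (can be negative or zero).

Old median = 3
After inserting x = 28: new sorted = [-14, -5, 0, 3, 15, 23, 26, 28]
New median = 9
Delta = 9 - 3 = 6

Answer: 6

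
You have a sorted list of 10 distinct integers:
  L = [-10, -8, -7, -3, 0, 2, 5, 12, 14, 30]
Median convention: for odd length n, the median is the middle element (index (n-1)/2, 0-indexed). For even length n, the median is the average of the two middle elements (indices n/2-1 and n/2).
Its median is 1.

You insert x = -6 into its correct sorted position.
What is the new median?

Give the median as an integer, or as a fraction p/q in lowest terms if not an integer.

Answer: 0

Derivation:
Old list (sorted, length 10): [-10, -8, -7, -3, 0, 2, 5, 12, 14, 30]
Old median = 1
Insert x = -6
Old length even (10). Middle pair: indices 4,5 = 0,2.
New length odd (11). New median = single middle element.
x = -6: 3 elements are < x, 7 elements are > x.
New sorted list: [-10, -8, -7, -6, -3, 0, 2, 5, 12, 14, 30]
New median = 0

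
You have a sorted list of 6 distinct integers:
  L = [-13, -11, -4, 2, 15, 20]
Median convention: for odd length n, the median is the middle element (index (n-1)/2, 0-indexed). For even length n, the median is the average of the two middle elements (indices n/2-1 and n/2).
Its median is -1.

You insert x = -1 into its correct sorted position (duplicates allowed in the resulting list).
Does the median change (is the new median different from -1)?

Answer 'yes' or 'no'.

Answer: no

Derivation:
Old median = -1
Insert x = -1
New median = -1
Changed? no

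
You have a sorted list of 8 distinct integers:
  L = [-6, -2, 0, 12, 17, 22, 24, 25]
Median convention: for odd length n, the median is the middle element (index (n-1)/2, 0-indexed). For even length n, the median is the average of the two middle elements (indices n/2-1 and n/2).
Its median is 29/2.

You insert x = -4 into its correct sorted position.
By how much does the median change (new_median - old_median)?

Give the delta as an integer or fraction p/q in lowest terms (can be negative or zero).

Old median = 29/2
After inserting x = -4: new sorted = [-6, -4, -2, 0, 12, 17, 22, 24, 25]
New median = 12
Delta = 12 - 29/2 = -5/2

Answer: -5/2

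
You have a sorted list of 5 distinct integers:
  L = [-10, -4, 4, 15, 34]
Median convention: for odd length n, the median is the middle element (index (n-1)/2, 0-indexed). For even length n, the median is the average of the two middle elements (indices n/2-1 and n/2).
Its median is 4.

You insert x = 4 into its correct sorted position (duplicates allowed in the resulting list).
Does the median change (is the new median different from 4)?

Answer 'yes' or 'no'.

Answer: no

Derivation:
Old median = 4
Insert x = 4
New median = 4
Changed? no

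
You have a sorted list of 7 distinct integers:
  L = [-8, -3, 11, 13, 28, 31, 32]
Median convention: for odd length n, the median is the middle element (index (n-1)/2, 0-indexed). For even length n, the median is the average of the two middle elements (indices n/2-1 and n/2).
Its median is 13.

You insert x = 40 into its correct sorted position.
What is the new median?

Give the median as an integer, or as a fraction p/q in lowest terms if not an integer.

Old list (sorted, length 7): [-8, -3, 11, 13, 28, 31, 32]
Old median = 13
Insert x = 40
Old length odd (7). Middle was index 3 = 13.
New length even (8). New median = avg of two middle elements.
x = 40: 7 elements are < x, 0 elements are > x.
New sorted list: [-8, -3, 11, 13, 28, 31, 32, 40]
New median = 41/2

Answer: 41/2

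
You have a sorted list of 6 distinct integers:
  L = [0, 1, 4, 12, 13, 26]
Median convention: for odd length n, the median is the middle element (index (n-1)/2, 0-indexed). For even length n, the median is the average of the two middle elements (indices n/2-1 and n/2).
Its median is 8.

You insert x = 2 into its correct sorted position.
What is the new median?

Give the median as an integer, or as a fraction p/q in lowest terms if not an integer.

Answer: 4

Derivation:
Old list (sorted, length 6): [0, 1, 4, 12, 13, 26]
Old median = 8
Insert x = 2
Old length even (6). Middle pair: indices 2,3 = 4,12.
New length odd (7). New median = single middle element.
x = 2: 2 elements are < x, 4 elements are > x.
New sorted list: [0, 1, 2, 4, 12, 13, 26]
New median = 4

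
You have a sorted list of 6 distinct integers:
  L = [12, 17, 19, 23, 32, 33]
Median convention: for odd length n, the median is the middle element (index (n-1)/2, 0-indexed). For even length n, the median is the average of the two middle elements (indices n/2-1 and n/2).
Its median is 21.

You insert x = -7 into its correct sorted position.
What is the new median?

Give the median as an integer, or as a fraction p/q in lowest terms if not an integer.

Answer: 19

Derivation:
Old list (sorted, length 6): [12, 17, 19, 23, 32, 33]
Old median = 21
Insert x = -7
Old length even (6). Middle pair: indices 2,3 = 19,23.
New length odd (7). New median = single middle element.
x = -7: 0 elements are < x, 6 elements are > x.
New sorted list: [-7, 12, 17, 19, 23, 32, 33]
New median = 19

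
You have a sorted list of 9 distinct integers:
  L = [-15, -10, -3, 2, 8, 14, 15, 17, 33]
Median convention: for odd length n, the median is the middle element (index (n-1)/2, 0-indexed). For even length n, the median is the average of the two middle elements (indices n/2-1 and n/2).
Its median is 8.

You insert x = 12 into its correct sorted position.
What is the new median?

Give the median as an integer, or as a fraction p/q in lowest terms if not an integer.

Old list (sorted, length 9): [-15, -10, -3, 2, 8, 14, 15, 17, 33]
Old median = 8
Insert x = 12
Old length odd (9). Middle was index 4 = 8.
New length even (10). New median = avg of two middle elements.
x = 12: 5 elements are < x, 4 elements are > x.
New sorted list: [-15, -10, -3, 2, 8, 12, 14, 15, 17, 33]
New median = 10

Answer: 10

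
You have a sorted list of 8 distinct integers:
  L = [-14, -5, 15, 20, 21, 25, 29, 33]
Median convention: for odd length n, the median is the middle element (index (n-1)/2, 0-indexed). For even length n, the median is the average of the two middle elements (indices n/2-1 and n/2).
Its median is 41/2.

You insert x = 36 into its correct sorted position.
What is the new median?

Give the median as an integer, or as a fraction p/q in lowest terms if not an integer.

Old list (sorted, length 8): [-14, -5, 15, 20, 21, 25, 29, 33]
Old median = 41/2
Insert x = 36
Old length even (8). Middle pair: indices 3,4 = 20,21.
New length odd (9). New median = single middle element.
x = 36: 8 elements are < x, 0 elements are > x.
New sorted list: [-14, -5, 15, 20, 21, 25, 29, 33, 36]
New median = 21

Answer: 21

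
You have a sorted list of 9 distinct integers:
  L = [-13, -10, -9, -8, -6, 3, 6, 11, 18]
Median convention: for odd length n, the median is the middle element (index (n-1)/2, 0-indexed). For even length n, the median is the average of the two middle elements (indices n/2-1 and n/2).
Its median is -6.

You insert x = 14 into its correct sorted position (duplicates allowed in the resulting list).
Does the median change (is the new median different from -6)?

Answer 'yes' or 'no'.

Old median = -6
Insert x = 14
New median = -3/2
Changed? yes

Answer: yes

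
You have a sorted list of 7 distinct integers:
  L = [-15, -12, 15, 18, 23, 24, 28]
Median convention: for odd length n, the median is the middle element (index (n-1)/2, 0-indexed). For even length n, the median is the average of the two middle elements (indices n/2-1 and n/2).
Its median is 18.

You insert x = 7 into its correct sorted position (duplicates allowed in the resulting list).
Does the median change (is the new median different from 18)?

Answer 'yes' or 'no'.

Old median = 18
Insert x = 7
New median = 33/2
Changed? yes

Answer: yes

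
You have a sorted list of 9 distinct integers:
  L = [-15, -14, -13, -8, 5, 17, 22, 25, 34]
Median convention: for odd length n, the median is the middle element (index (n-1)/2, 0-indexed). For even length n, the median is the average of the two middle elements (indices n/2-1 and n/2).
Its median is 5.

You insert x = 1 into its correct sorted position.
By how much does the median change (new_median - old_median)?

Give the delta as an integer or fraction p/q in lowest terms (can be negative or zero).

Old median = 5
After inserting x = 1: new sorted = [-15, -14, -13, -8, 1, 5, 17, 22, 25, 34]
New median = 3
Delta = 3 - 5 = -2

Answer: -2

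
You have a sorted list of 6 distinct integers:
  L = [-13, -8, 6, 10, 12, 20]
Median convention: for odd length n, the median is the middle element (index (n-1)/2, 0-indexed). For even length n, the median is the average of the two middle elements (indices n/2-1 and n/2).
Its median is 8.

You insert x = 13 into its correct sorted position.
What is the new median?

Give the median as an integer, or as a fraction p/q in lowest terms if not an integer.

Answer: 10

Derivation:
Old list (sorted, length 6): [-13, -8, 6, 10, 12, 20]
Old median = 8
Insert x = 13
Old length even (6). Middle pair: indices 2,3 = 6,10.
New length odd (7). New median = single middle element.
x = 13: 5 elements are < x, 1 elements are > x.
New sorted list: [-13, -8, 6, 10, 12, 13, 20]
New median = 10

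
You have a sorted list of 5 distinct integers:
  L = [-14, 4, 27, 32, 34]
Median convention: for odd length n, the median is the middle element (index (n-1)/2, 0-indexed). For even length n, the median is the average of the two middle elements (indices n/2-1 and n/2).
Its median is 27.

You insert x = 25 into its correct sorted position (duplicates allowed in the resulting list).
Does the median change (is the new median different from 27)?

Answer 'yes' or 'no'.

Answer: yes

Derivation:
Old median = 27
Insert x = 25
New median = 26
Changed? yes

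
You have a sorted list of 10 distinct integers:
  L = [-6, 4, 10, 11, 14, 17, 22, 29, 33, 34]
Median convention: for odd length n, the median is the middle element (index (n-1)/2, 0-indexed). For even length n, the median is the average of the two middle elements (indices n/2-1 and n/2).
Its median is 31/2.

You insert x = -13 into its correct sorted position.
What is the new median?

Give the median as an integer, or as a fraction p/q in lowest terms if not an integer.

Old list (sorted, length 10): [-6, 4, 10, 11, 14, 17, 22, 29, 33, 34]
Old median = 31/2
Insert x = -13
Old length even (10). Middle pair: indices 4,5 = 14,17.
New length odd (11). New median = single middle element.
x = -13: 0 elements are < x, 10 elements are > x.
New sorted list: [-13, -6, 4, 10, 11, 14, 17, 22, 29, 33, 34]
New median = 14

Answer: 14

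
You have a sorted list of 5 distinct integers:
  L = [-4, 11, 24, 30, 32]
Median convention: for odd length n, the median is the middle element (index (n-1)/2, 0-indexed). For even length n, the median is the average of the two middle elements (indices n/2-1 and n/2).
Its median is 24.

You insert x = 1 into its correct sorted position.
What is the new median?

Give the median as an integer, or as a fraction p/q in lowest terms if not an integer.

Answer: 35/2

Derivation:
Old list (sorted, length 5): [-4, 11, 24, 30, 32]
Old median = 24
Insert x = 1
Old length odd (5). Middle was index 2 = 24.
New length even (6). New median = avg of two middle elements.
x = 1: 1 elements are < x, 4 elements are > x.
New sorted list: [-4, 1, 11, 24, 30, 32]
New median = 35/2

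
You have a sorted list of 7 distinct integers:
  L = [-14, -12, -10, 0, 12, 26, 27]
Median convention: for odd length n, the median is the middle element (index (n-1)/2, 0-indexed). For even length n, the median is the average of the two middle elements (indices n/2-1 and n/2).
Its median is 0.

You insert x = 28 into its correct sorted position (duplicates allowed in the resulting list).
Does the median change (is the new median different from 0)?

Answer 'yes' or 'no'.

Old median = 0
Insert x = 28
New median = 6
Changed? yes

Answer: yes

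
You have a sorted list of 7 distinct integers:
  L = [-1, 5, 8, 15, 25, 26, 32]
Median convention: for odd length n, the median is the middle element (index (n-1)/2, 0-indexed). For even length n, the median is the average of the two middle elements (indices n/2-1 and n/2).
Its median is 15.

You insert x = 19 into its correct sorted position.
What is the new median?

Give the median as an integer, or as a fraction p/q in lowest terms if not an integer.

Answer: 17

Derivation:
Old list (sorted, length 7): [-1, 5, 8, 15, 25, 26, 32]
Old median = 15
Insert x = 19
Old length odd (7). Middle was index 3 = 15.
New length even (8). New median = avg of two middle elements.
x = 19: 4 elements are < x, 3 elements are > x.
New sorted list: [-1, 5, 8, 15, 19, 25, 26, 32]
New median = 17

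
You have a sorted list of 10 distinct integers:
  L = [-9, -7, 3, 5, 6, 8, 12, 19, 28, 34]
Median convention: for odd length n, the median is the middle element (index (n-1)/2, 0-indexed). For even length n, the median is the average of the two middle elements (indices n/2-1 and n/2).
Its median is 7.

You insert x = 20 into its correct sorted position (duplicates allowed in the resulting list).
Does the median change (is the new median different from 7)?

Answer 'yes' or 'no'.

Old median = 7
Insert x = 20
New median = 8
Changed? yes

Answer: yes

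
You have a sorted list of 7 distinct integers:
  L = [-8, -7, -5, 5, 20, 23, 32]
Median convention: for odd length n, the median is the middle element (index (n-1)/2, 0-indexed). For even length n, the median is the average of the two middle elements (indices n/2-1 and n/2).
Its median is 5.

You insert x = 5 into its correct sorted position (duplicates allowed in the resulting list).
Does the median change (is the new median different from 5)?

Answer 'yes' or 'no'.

Answer: no

Derivation:
Old median = 5
Insert x = 5
New median = 5
Changed? no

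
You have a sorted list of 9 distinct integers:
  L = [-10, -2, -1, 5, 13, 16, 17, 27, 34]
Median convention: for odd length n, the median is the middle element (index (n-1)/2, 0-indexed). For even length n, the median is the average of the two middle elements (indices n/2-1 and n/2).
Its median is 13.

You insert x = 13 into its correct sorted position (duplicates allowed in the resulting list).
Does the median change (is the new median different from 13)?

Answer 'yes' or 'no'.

Answer: no

Derivation:
Old median = 13
Insert x = 13
New median = 13
Changed? no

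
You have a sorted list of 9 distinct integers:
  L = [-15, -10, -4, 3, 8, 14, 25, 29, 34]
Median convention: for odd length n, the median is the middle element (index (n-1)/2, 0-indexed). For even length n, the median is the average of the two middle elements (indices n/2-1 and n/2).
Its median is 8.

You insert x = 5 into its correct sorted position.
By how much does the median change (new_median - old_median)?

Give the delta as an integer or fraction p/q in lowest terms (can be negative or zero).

Answer: -3/2

Derivation:
Old median = 8
After inserting x = 5: new sorted = [-15, -10, -4, 3, 5, 8, 14, 25, 29, 34]
New median = 13/2
Delta = 13/2 - 8 = -3/2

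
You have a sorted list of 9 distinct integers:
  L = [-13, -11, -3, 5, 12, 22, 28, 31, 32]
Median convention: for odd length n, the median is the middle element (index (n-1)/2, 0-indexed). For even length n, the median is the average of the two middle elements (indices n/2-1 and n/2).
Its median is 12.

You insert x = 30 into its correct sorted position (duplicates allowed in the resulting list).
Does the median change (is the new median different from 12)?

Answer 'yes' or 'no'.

Old median = 12
Insert x = 30
New median = 17
Changed? yes

Answer: yes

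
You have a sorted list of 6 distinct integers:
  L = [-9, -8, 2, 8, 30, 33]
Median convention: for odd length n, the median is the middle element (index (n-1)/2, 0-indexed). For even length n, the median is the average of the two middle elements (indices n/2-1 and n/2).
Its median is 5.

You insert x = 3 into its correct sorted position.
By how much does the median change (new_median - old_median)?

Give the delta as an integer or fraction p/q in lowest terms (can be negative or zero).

Old median = 5
After inserting x = 3: new sorted = [-9, -8, 2, 3, 8, 30, 33]
New median = 3
Delta = 3 - 5 = -2

Answer: -2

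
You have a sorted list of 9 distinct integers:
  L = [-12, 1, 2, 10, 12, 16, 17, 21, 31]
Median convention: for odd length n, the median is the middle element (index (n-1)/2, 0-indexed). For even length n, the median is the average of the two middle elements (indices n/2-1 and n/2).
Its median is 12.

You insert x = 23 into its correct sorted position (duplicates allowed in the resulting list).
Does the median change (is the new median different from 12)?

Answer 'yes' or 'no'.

Old median = 12
Insert x = 23
New median = 14
Changed? yes

Answer: yes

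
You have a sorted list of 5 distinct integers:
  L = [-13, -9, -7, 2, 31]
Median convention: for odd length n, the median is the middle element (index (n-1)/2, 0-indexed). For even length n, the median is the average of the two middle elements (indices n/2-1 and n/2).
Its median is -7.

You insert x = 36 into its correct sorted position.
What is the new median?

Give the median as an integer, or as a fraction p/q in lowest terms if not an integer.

Answer: -5/2

Derivation:
Old list (sorted, length 5): [-13, -9, -7, 2, 31]
Old median = -7
Insert x = 36
Old length odd (5). Middle was index 2 = -7.
New length even (6). New median = avg of two middle elements.
x = 36: 5 elements are < x, 0 elements are > x.
New sorted list: [-13, -9, -7, 2, 31, 36]
New median = -5/2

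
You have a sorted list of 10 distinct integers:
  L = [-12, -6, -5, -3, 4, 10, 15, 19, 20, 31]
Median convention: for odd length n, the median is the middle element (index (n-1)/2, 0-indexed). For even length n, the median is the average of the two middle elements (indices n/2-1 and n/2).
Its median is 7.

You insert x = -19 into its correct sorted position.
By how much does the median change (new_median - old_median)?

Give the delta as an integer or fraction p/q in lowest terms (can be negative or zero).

Answer: -3

Derivation:
Old median = 7
After inserting x = -19: new sorted = [-19, -12, -6, -5, -3, 4, 10, 15, 19, 20, 31]
New median = 4
Delta = 4 - 7 = -3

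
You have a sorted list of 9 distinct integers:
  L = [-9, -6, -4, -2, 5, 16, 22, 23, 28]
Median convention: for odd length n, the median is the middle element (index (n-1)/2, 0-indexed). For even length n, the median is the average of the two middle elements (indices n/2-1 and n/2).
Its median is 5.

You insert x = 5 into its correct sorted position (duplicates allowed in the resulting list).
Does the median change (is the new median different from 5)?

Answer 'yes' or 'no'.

Answer: no

Derivation:
Old median = 5
Insert x = 5
New median = 5
Changed? no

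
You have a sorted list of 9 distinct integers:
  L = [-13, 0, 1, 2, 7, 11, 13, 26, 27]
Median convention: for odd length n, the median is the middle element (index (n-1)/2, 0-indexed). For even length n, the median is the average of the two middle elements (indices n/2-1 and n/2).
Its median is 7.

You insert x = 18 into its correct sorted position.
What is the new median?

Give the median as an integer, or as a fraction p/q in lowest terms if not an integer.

Answer: 9

Derivation:
Old list (sorted, length 9): [-13, 0, 1, 2, 7, 11, 13, 26, 27]
Old median = 7
Insert x = 18
Old length odd (9). Middle was index 4 = 7.
New length even (10). New median = avg of two middle elements.
x = 18: 7 elements are < x, 2 elements are > x.
New sorted list: [-13, 0, 1, 2, 7, 11, 13, 18, 26, 27]
New median = 9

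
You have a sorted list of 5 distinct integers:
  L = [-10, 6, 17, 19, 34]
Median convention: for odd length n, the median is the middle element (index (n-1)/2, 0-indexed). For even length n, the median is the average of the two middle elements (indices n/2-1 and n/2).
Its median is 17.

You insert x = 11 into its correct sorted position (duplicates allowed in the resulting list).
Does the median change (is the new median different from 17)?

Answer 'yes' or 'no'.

Old median = 17
Insert x = 11
New median = 14
Changed? yes

Answer: yes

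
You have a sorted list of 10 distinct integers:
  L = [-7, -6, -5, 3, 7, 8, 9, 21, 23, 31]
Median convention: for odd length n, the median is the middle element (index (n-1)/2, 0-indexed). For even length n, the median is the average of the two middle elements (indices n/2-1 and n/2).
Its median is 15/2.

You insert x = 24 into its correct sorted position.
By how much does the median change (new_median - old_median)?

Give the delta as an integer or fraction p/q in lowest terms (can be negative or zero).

Old median = 15/2
After inserting x = 24: new sorted = [-7, -6, -5, 3, 7, 8, 9, 21, 23, 24, 31]
New median = 8
Delta = 8 - 15/2 = 1/2

Answer: 1/2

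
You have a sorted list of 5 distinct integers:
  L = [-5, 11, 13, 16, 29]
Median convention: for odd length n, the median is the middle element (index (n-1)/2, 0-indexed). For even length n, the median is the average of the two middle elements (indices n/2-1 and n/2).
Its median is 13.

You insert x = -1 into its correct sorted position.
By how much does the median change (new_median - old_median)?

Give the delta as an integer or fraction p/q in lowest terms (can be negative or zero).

Answer: -1

Derivation:
Old median = 13
After inserting x = -1: new sorted = [-5, -1, 11, 13, 16, 29]
New median = 12
Delta = 12 - 13 = -1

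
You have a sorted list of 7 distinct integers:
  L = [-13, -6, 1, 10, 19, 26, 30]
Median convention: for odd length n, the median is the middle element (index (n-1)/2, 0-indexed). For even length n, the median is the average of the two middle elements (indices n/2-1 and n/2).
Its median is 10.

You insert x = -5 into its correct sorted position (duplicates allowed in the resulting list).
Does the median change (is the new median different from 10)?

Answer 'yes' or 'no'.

Answer: yes

Derivation:
Old median = 10
Insert x = -5
New median = 11/2
Changed? yes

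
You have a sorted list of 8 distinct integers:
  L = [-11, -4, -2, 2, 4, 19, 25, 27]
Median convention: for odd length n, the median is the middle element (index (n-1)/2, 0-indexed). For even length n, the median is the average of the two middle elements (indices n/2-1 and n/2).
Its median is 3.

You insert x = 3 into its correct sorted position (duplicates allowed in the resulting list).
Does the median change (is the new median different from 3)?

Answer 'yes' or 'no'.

Old median = 3
Insert x = 3
New median = 3
Changed? no

Answer: no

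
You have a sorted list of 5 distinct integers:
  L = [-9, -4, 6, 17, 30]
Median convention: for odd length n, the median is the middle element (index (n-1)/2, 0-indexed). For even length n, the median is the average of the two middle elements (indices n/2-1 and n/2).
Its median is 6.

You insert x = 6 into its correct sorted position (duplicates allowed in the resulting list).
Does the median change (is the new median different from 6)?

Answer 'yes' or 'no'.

Answer: no

Derivation:
Old median = 6
Insert x = 6
New median = 6
Changed? no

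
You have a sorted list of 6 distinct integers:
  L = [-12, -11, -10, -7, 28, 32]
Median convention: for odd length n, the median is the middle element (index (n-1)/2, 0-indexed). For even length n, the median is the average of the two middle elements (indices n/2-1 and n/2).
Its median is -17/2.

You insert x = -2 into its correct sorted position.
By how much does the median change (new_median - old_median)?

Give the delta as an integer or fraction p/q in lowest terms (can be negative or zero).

Answer: 3/2

Derivation:
Old median = -17/2
After inserting x = -2: new sorted = [-12, -11, -10, -7, -2, 28, 32]
New median = -7
Delta = -7 - -17/2 = 3/2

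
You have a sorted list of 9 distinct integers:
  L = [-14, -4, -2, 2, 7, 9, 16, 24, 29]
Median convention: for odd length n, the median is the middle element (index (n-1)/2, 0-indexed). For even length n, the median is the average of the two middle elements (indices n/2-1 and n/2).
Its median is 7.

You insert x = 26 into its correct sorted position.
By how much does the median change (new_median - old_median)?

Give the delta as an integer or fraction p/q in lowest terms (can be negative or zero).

Answer: 1

Derivation:
Old median = 7
After inserting x = 26: new sorted = [-14, -4, -2, 2, 7, 9, 16, 24, 26, 29]
New median = 8
Delta = 8 - 7 = 1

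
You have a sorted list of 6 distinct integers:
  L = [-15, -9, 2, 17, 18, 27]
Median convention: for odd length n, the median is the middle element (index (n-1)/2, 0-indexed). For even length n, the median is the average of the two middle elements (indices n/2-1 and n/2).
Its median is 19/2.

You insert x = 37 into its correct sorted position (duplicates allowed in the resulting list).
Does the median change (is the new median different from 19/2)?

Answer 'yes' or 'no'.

Answer: yes

Derivation:
Old median = 19/2
Insert x = 37
New median = 17
Changed? yes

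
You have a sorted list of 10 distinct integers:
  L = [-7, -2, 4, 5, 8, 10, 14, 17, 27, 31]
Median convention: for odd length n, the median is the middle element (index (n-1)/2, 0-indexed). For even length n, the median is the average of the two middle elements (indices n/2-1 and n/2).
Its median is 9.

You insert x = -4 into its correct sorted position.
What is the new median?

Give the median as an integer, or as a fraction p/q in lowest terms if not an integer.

Answer: 8

Derivation:
Old list (sorted, length 10): [-7, -2, 4, 5, 8, 10, 14, 17, 27, 31]
Old median = 9
Insert x = -4
Old length even (10). Middle pair: indices 4,5 = 8,10.
New length odd (11). New median = single middle element.
x = -4: 1 elements are < x, 9 elements are > x.
New sorted list: [-7, -4, -2, 4, 5, 8, 10, 14, 17, 27, 31]
New median = 8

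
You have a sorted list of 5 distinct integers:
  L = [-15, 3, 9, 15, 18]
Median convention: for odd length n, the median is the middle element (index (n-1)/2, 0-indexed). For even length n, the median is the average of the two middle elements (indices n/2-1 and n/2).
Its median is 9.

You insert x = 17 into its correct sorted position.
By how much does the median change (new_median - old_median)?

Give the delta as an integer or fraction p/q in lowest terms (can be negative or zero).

Old median = 9
After inserting x = 17: new sorted = [-15, 3, 9, 15, 17, 18]
New median = 12
Delta = 12 - 9 = 3

Answer: 3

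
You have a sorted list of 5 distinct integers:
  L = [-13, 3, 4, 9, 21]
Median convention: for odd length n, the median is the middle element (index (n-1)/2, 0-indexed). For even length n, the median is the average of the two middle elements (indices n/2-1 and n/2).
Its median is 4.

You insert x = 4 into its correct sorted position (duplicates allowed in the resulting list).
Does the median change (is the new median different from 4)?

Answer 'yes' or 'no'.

Old median = 4
Insert x = 4
New median = 4
Changed? no

Answer: no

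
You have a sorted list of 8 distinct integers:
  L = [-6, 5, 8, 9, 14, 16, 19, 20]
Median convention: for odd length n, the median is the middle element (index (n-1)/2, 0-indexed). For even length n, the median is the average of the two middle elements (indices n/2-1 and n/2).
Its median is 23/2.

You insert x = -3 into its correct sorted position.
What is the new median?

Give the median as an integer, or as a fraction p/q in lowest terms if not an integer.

Old list (sorted, length 8): [-6, 5, 8, 9, 14, 16, 19, 20]
Old median = 23/2
Insert x = -3
Old length even (8). Middle pair: indices 3,4 = 9,14.
New length odd (9). New median = single middle element.
x = -3: 1 elements are < x, 7 elements are > x.
New sorted list: [-6, -3, 5, 8, 9, 14, 16, 19, 20]
New median = 9

Answer: 9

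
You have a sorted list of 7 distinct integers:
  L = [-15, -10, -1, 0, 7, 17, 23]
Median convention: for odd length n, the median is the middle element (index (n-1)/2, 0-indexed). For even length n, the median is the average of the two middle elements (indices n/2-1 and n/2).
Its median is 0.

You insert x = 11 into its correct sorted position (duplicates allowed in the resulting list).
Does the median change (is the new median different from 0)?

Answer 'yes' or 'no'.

Old median = 0
Insert x = 11
New median = 7/2
Changed? yes

Answer: yes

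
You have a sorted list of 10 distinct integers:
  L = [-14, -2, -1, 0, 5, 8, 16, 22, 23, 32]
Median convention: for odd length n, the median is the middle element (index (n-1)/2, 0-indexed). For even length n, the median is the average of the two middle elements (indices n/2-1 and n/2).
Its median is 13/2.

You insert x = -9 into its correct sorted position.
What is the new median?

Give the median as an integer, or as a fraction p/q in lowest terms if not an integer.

Old list (sorted, length 10): [-14, -2, -1, 0, 5, 8, 16, 22, 23, 32]
Old median = 13/2
Insert x = -9
Old length even (10). Middle pair: indices 4,5 = 5,8.
New length odd (11). New median = single middle element.
x = -9: 1 elements are < x, 9 elements are > x.
New sorted list: [-14, -9, -2, -1, 0, 5, 8, 16, 22, 23, 32]
New median = 5

Answer: 5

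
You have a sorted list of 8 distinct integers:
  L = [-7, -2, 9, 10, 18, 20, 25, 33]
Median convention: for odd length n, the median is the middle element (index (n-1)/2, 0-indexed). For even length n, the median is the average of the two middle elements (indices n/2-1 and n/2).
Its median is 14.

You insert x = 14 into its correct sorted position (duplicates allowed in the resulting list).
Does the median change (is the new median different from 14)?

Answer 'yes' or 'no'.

Old median = 14
Insert x = 14
New median = 14
Changed? no

Answer: no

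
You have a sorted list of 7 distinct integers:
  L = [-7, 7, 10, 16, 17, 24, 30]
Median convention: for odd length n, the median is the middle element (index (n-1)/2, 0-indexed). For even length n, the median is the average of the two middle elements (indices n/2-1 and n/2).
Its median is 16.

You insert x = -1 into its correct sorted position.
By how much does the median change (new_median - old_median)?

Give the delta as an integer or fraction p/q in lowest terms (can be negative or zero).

Old median = 16
After inserting x = -1: new sorted = [-7, -1, 7, 10, 16, 17, 24, 30]
New median = 13
Delta = 13 - 16 = -3

Answer: -3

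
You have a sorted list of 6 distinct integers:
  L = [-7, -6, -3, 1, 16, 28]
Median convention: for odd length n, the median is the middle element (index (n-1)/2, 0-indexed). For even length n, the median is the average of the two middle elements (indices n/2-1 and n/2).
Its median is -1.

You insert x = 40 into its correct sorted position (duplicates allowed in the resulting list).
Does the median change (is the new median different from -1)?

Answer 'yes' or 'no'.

Answer: yes

Derivation:
Old median = -1
Insert x = 40
New median = 1
Changed? yes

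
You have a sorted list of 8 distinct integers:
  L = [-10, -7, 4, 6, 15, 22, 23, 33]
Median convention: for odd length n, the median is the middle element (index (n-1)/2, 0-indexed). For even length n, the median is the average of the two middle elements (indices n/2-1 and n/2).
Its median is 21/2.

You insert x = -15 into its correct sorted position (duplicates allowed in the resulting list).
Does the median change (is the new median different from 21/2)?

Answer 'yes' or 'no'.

Old median = 21/2
Insert x = -15
New median = 6
Changed? yes

Answer: yes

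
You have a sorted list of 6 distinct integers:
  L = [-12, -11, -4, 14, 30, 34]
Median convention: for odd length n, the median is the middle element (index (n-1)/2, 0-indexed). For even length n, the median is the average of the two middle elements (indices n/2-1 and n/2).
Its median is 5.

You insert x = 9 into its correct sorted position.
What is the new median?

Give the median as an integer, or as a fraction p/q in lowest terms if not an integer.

Answer: 9

Derivation:
Old list (sorted, length 6): [-12, -11, -4, 14, 30, 34]
Old median = 5
Insert x = 9
Old length even (6). Middle pair: indices 2,3 = -4,14.
New length odd (7). New median = single middle element.
x = 9: 3 elements are < x, 3 elements are > x.
New sorted list: [-12, -11, -4, 9, 14, 30, 34]
New median = 9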